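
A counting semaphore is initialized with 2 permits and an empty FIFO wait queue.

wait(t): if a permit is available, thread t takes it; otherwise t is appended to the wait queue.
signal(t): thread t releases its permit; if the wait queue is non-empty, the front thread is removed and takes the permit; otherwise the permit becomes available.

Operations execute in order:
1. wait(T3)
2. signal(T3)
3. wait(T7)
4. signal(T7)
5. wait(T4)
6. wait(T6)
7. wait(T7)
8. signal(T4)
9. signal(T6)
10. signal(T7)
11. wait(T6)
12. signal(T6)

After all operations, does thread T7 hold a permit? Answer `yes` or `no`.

Answer: no

Derivation:
Step 1: wait(T3) -> count=1 queue=[] holders={T3}
Step 2: signal(T3) -> count=2 queue=[] holders={none}
Step 3: wait(T7) -> count=1 queue=[] holders={T7}
Step 4: signal(T7) -> count=2 queue=[] holders={none}
Step 5: wait(T4) -> count=1 queue=[] holders={T4}
Step 6: wait(T6) -> count=0 queue=[] holders={T4,T6}
Step 7: wait(T7) -> count=0 queue=[T7] holders={T4,T6}
Step 8: signal(T4) -> count=0 queue=[] holders={T6,T7}
Step 9: signal(T6) -> count=1 queue=[] holders={T7}
Step 10: signal(T7) -> count=2 queue=[] holders={none}
Step 11: wait(T6) -> count=1 queue=[] holders={T6}
Step 12: signal(T6) -> count=2 queue=[] holders={none}
Final holders: {none} -> T7 not in holders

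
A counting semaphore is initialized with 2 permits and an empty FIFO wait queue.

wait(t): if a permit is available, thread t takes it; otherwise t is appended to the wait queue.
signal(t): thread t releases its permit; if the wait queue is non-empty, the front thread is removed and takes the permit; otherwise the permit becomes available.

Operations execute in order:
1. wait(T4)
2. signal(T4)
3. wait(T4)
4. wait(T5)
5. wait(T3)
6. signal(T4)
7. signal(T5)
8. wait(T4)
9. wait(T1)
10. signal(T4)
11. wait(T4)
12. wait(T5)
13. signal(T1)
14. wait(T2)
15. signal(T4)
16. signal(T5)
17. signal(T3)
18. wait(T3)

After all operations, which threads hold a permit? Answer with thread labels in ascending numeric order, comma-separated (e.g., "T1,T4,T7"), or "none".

Answer: T2,T3

Derivation:
Step 1: wait(T4) -> count=1 queue=[] holders={T4}
Step 2: signal(T4) -> count=2 queue=[] holders={none}
Step 3: wait(T4) -> count=1 queue=[] holders={T4}
Step 4: wait(T5) -> count=0 queue=[] holders={T4,T5}
Step 5: wait(T3) -> count=0 queue=[T3] holders={T4,T5}
Step 6: signal(T4) -> count=0 queue=[] holders={T3,T5}
Step 7: signal(T5) -> count=1 queue=[] holders={T3}
Step 8: wait(T4) -> count=0 queue=[] holders={T3,T4}
Step 9: wait(T1) -> count=0 queue=[T1] holders={T3,T4}
Step 10: signal(T4) -> count=0 queue=[] holders={T1,T3}
Step 11: wait(T4) -> count=0 queue=[T4] holders={T1,T3}
Step 12: wait(T5) -> count=0 queue=[T4,T5] holders={T1,T3}
Step 13: signal(T1) -> count=0 queue=[T5] holders={T3,T4}
Step 14: wait(T2) -> count=0 queue=[T5,T2] holders={T3,T4}
Step 15: signal(T4) -> count=0 queue=[T2] holders={T3,T5}
Step 16: signal(T5) -> count=0 queue=[] holders={T2,T3}
Step 17: signal(T3) -> count=1 queue=[] holders={T2}
Step 18: wait(T3) -> count=0 queue=[] holders={T2,T3}
Final holders: T2,T3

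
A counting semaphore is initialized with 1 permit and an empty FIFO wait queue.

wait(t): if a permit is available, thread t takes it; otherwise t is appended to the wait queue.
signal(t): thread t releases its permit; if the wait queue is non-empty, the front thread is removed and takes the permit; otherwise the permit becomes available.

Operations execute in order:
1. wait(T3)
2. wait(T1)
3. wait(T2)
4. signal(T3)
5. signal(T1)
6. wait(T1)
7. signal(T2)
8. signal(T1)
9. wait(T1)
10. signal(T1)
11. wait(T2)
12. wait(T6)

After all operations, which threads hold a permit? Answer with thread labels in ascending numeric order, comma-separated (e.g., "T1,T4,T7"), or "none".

Answer: T2

Derivation:
Step 1: wait(T3) -> count=0 queue=[] holders={T3}
Step 2: wait(T1) -> count=0 queue=[T1] holders={T3}
Step 3: wait(T2) -> count=0 queue=[T1,T2] holders={T3}
Step 4: signal(T3) -> count=0 queue=[T2] holders={T1}
Step 5: signal(T1) -> count=0 queue=[] holders={T2}
Step 6: wait(T1) -> count=0 queue=[T1] holders={T2}
Step 7: signal(T2) -> count=0 queue=[] holders={T1}
Step 8: signal(T1) -> count=1 queue=[] holders={none}
Step 9: wait(T1) -> count=0 queue=[] holders={T1}
Step 10: signal(T1) -> count=1 queue=[] holders={none}
Step 11: wait(T2) -> count=0 queue=[] holders={T2}
Step 12: wait(T6) -> count=0 queue=[T6] holders={T2}
Final holders: T2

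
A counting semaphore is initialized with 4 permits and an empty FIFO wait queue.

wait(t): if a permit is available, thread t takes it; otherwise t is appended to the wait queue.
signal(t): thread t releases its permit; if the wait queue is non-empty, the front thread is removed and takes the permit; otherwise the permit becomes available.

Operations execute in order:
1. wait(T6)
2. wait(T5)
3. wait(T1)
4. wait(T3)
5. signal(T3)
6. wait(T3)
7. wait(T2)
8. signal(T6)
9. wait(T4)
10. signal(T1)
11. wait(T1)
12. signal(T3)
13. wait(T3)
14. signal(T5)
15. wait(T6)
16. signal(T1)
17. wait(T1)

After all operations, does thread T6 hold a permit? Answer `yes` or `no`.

Answer: yes

Derivation:
Step 1: wait(T6) -> count=3 queue=[] holders={T6}
Step 2: wait(T5) -> count=2 queue=[] holders={T5,T6}
Step 3: wait(T1) -> count=1 queue=[] holders={T1,T5,T6}
Step 4: wait(T3) -> count=0 queue=[] holders={T1,T3,T5,T6}
Step 5: signal(T3) -> count=1 queue=[] holders={T1,T5,T6}
Step 6: wait(T3) -> count=0 queue=[] holders={T1,T3,T5,T6}
Step 7: wait(T2) -> count=0 queue=[T2] holders={T1,T3,T5,T6}
Step 8: signal(T6) -> count=0 queue=[] holders={T1,T2,T3,T5}
Step 9: wait(T4) -> count=0 queue=[T4] holders={T1,T2,T3,T5}
Step 10: signal(T1) -> count=0 queue=[] holders={T2,T3,T4,T5}
Step 11: wait(T1) -> count=0 queue=[T1] holders={T2,T3,T4,T5}
Step 12: signal(T3) -> count=0 queue=[] holders={T1,T2,T4,T5}
Step 13: wait(T3) -> count=0 queue=[T3] holders={T1,T2,T4,T5}
Step 14: signal(T5) -> count=0 queue=[] holders={T1,T2,T3,T4}
Step 15: wait(T6) -> count=0 queue=[T6] holders={T1,T2,T3,T4}
Step 16: signal(T1) -> count=0 queue=[] holders={T2,T3,T4,T6}
Step 17: wait(T1) -> count=0 queue=[T1] holders={T2,T3,T4,T6}
Final holders: {T2,T3,T4,T6} -> T6 in holders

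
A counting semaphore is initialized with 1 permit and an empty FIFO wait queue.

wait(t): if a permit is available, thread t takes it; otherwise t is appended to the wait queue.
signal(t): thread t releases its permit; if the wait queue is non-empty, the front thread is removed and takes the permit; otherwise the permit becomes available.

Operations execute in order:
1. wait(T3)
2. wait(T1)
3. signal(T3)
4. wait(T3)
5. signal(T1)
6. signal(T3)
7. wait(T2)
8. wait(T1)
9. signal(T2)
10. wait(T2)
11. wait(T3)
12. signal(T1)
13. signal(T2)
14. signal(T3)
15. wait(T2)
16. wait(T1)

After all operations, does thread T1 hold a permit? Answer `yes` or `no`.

Step 1: wait(T3) -> count=0 queue=[] holders={T3}
Step 2: wait(T1) -> count=0 queue=[T1] holders={T3}
Step 3: signal(T3) -> count=0 queue=[] holders={T1}
Step 4: wait(T3) -> count=0 queue=[T3] holders={T1}
Step 5: signal(T1) -> count=0 queue=[] holders={T3}
Step 6: signal(T3) -> count=1 queue=[] holders={none}
Step 7: wait(T2) -> count=0 queue=[] holders={T2}
Step 8: wait(T1) -> count=0 queue=[T1] holders={T2}
Step 9: signal(T2) -> count=0 queue=[] holders={T1}
Step 10: wait(T2) -> count=0 queue=[T2] holders={T1}
Step 11: wait(T3) -> count=0 queue=[T2,T3] holders={T1}
Step 12: signal(T1) -> count=0 queue=[T3] holders={T2}
Step 13: signal(T2) -> count=0 queue=[] holders={T3}
Step 14: signal(T3) -> count=1 queue=[] holders={none}
Step 15: wait(T2) -> count=0 queue=[] holders={T2}
Step 16: wait(T1) -> count=0 queue=[T1] holders={T2}
Final holders: {T2} -> T1 not in holders

Answer: no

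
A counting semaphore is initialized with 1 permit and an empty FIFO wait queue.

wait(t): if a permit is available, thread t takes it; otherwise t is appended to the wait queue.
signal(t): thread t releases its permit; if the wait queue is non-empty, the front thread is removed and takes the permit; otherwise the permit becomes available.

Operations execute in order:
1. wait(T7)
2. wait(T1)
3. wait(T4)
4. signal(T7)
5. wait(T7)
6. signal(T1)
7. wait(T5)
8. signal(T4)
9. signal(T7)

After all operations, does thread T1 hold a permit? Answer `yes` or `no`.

Answer: no

Derivation:
Step 1: wait(T7) -> count=0 queue=[] holders={T7}
Step 2: wait(T1) -> count=0 queue=[T1] holders={T7}
Step 3: wait(T4) -> count=0 queue=[T1,T4] holders={T7}
Step 4: signal(T7) -> count=0 queue=[T4] holders={T1}
Step 5: wait(T7) -> count=0 queue=[T4,T7] holders={T1}
Step 6: signal(T1) -> count=0 queue=[T7] holders={T4}
Step 7: wait(T5) -> count=0 queue=[T7,T5] holders={T4}
Step 8: signal(T4) -> count=0 queue=[T5] holders={T7}
Step 9: signal(T7) -> count=0 queue=[] holders={T5}
Final holders: {T5} -> T1 not in holders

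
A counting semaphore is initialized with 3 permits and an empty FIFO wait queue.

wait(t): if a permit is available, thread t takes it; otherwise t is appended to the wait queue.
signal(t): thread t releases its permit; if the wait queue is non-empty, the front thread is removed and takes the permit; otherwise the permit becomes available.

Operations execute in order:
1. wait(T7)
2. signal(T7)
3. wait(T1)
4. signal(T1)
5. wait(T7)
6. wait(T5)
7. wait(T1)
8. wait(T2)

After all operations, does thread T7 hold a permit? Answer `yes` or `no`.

Step 1: wait(T7) -> count=2 queue=[] holders={T7}
Step 2: signal(T7) -> count=3 queue=[] holders={none}
Step 3: wait(T1) -> count=2 queue=[] holders={T1}
Step 4: signal(T1) -> count=3 queue=[] holders={none}
Step 5: wait(T7) -> count=2 queue=[] holders={T7}
Step 6: wait(T5) -> count=1 queue=[] holders={T5,T7}
Step 7: wait(T1) -> count=0 queue=[] holders={T1,T5,T7}
Step 8: wait(T2) -> count=0 queue=[T2] holders={T1,T5,T7}
Final holders: {T1,T5,T7} -> T7 in holders

Answer: yes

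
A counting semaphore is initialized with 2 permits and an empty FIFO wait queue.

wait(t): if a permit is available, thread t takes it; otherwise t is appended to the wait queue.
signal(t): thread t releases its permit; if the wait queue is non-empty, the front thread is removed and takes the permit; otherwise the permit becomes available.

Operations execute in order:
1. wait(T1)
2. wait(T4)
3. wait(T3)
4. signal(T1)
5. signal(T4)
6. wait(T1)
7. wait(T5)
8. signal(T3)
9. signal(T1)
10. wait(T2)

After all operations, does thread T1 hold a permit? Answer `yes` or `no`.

Answer: no

Derivation:
Step 1: wait(T1) -> count=1 queue=[] holders={T1}
Step 2: wait(T4) -> count=0 queue=[] holders={T1,T4}
Step 3: wait(T3) -> count=0 queue=[T3] holders={T1,T4}
Step 4: signal(T1) -> count=0 queue=[] holders={T3,T4}
Step 5: signal(T4) -> count=1 queue=[] holders={T3}
Step 6: wait(T1) -> count=0 queue=[] holders={T1,T3}
Step 7: wait(T5) -> count=0 queue=[T5] holders={T1,T3}
Step 8: signal(T3) -> count=0 queue=[] holders={T1,T5}
Step 9: signal(T1) -> count=1 queue=[] holders={T5}
Step 10: wait(T2) -> count=0 queue=[] holders={T2,T5}
Final holders: {T2,T5} -> T1 not in holders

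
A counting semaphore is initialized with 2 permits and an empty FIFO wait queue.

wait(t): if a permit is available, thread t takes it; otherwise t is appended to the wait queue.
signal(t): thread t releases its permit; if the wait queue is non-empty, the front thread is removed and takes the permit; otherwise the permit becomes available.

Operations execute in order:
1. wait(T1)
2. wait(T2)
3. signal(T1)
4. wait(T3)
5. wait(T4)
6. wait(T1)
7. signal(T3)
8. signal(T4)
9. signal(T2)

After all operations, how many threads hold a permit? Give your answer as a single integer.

Step 1: wait(T1) -> count=1 queue=[] holders={T1}
Step 2: wait(T2) -> count=0 queue=[] holders={T1,T2}
Step 3: signal(T1) -> count=1 queue=[] holders={T2}
Step 4: wait(T3) -> count=0 queue=[] holders={T2,T3}
Step 5: wait(T4) -> count=0 queue=[T4] holders={T2,T3}
Step 6: wait(T1) -> count=0 queue=[T4,T1] holders={T2,T3}
Step 7: signal(T3) -> count=0 queue=[T1] holders={T2,T4}
Step 8: signal(T4) -> count=0 queue=[] holders={T1,T2}
Step 9: signal(T2) -> count=1 queue=[] holders={T1}
Final holders: {T1} -> 1 thread(s)

Answer: 1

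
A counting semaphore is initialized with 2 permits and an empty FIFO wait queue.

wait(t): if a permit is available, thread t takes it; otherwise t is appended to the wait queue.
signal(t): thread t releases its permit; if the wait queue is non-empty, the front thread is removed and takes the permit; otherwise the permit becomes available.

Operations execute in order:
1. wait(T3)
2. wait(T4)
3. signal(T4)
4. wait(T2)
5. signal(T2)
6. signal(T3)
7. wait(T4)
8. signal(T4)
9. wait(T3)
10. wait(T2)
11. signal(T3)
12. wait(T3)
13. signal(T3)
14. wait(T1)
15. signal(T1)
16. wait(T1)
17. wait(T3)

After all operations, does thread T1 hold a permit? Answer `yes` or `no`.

Answer: yes

Derivation:
Step 1: wait(T3) -> count=1 queue=[] holders={T3}
Step 2: wait(T4) -> count=0 queue=[] holders={T3,T4}
Step 3: signal(T4) -> count=1 queue=[] holders={T3}
Step 4: wait(T2) -> count=0 queue=[] holders={T2,T3}
Step 5: signal(T2) -> count=1 queue=[] holders={T3}
Step 6: signal(T3) -> count=2 queue=[] holders={none}
Step 7: wait(T4) -> count=1 queue=[] holders={T4}
Step 8: signal(T4) -> count=2 queue=[] holders={none}
Step 9: wait(T3) -> count=1 queue=[] holders={T3}
Step 10: wait(T2) -> count=0 queue=[] holders={T2,T3}
Step 11: signal(T3) -> count=1 queue=[] holders={T2}
Step 12: wait(T3) -> count=0 queue=[] holders={T2,T3}
Step 13: signal(T3) -> count=1 queue=[] holders={T2}
Step 14: wait(T1) -> count=0 queue=[] holders={T1,T2}
Step 15: signal(T1) -> count=1 queue=[] holders={T2}
Step 16: wait(T1) -> count=0 queue=[] holders={T1,T2}
Step 17: wait(T3) -> count=0 queue=[T3] holders={T1,T2}
Final holders: {T1,T2} -> T1 in holders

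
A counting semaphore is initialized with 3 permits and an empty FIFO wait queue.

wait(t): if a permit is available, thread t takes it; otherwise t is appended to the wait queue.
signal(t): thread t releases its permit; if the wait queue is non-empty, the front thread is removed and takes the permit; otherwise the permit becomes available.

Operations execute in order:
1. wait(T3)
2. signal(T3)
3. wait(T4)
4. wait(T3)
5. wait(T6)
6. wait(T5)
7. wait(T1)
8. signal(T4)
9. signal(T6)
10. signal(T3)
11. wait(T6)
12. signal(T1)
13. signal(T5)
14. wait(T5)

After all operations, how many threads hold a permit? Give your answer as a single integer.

Step 1: wait(T3) -> count=2 queue=[] holders={T3}
Step 2: signal(T3) -> count=3 queue=[] holders={none}
Step 3: wait(T4) -> count=2 queue=[] holders={T4}
Step 4: wait(T3) -> count=1 queue=[] holders={T3,T4}
Step 5: wait(T6) -> count=0 queue=[] holders={T3,T4,T6}
Step 6: wait(T5) -> count=0 queue=[T5] holders={T3,T4,T6}
Step 7: wait(T1) -> count=0 queue=[T5,T1] holders={T3,T4,T6}
Step 8: signal(T4) -> count=0 queue=[T1] holders={T3,T5,T6}
Step 9: signal(T6) -> count=0 queue=[] holders={T1,T3,T5}
Step 10: signal(T3) -> count=1 queue=[] holders={T1,T5}
Step 11: wait(T6) -> count=0 queue=[] holders={T1,T5,T6}
Step 12: signal(T1) -> count=1 queue=[] holders={T5,T6}
Step 13: signal(T5) -> count=2 queue=[] holders={T6}
Step 14: wait(T5) -> count=1 queue=[] holders={T5,T6}
Final holders: {T5,T6} -> 2 thread(s)

Answer: 2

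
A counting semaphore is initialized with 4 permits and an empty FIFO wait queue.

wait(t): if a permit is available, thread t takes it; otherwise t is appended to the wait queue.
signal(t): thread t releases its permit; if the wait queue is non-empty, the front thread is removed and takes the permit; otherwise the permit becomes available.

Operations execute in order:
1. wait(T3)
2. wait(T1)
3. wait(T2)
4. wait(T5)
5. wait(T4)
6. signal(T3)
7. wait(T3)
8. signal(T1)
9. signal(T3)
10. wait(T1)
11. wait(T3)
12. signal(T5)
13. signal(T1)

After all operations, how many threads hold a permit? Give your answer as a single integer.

Answer: 3

Derivation:
Step 1: wait(T3) -> count=3 queue=[] holders={T3}
Step 2: wait(T1) -> count=2 queue=[] holders={T1,T3}
Step 3: wait(T2) -> count=1 queue=[] holders={T1,T2,T3}
Step 4: wait(T5) -> count=0 queue=[] holders={T1,T2,T3,T5}
Step 5: wait(T4) -> count=0 queue=[T4] holders={T1,T2,T3,T5}
Step 6: signal(T3) -> count=0 queue=[] holders={T1,T2,T4,T5}
Step 7: wait(T3) -> count=0 queue=[T3] holders={T1,T2,T4,T5}
Step 8: signal(T1) -> count=0 queue=[] holders={T2,T3,T4,T5}
Step 9: signal(T3) -> count=1 queue=[] holders={T2,T4,T5}
Step 10: wait(T1) -> count=0 queue=[] holders={T1,T2,T4,T5}
Step 11: wait(T3) -> count=0 queue=[T3] holders={T1,T2,T4,T5}
Step 12: signal(T5) -> count=0 queue=[] holders={T1,T2,T3,T4}
Step 13: signal(T1) -> count=1 queue=[] holders={T2,T3,T4}
Final holders: {T2,T3,T4} -> 3 thread(s)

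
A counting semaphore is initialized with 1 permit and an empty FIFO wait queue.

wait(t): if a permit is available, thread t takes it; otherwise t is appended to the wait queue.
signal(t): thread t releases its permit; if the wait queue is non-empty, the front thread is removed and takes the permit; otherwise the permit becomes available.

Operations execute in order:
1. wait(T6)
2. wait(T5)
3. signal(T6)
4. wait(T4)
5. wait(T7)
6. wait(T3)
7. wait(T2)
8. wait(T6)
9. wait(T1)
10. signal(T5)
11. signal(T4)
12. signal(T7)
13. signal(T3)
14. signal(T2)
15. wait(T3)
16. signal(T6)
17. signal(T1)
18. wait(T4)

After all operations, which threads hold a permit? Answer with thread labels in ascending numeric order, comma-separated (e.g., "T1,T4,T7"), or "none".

Step 1: wait(T6) -> count=0 queue=[] holders={T6}
Step 2: wait(T5) -> count=0 queue=[T5] holders={T6}
Step 3: signal(T6) -> count=0 queue=[] holders={T5}
Step 4: wait(T4) -> count=0 queue=[T4] holders={T5}
Step 5: wait(T7) -> count=0 queue=[T4,T7] holders={T5}
Step 6: wait(T3) -> count=0 queue=[T4,T7,T3] holders={T5}
Step 7: wait(T2) -> count=0 queue=[T4,T7,T3,T2] holders={T5}
Step 8: wait(T6) -> count=0 queue=[T4,T7,T3,T2,T6] holders={T5}
Step 9: wait(T1) -> count=0 queue=[T4,T7,T3,T2,T6,T1] holders={T5}
Step 10: signal(T5) -> count=0 queue=[T7,T3,T2,T6,T1] holders={T4}
Step 11: signal(T4) -> count=0 queue=[T3,T2,T6,T1] holders={T7}
Step 12: signal(T7) -> count=0 queue=[T2,T6,T1] holders={T3}
Step 13: signal(T3) -> count=0 queue=[T6,T1] holders={T2}
Step 14: signal(T2) -> count=0 queue=[T1] holders={T6}
Step 15: wait(T3) -> count=0 queue=[T1,T3] holders={T6}
Step 16: signal(T6) -> count=0 queue=[T3] holders={T1}
Step 17: signal(T1) -> count=0 queue=[] holders={T3}
Step 18: wait(T4) -> count=0 queue=[T4] holders={T3}
Final holders: T3

Answer: T3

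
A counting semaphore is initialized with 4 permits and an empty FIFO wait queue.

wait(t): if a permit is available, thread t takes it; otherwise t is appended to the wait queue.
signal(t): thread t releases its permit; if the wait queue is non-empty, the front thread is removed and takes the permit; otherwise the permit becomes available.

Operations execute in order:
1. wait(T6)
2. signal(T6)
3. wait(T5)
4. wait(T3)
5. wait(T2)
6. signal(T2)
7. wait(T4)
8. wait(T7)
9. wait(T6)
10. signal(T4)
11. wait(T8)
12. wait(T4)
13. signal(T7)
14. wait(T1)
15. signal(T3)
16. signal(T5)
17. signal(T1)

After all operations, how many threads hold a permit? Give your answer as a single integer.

Step 1: wait(T6) -> count=3 queue=[] holders={T6}
Step 2: signal(T6) -> count=4 queue=[] holders={none}
Step 3: wait(T5) -> count=3 queue=[] holders={T5}
Step 4: wait(T3) -> count=2 queue=[] holders={T3,T5}
Step 5: wait(T2) -> count=1 queue=[] holders={T2,T3,T5}
Step 6: signal(T2) -> count=2 queue=[] holders={T3,T5}
Step 7: wait(T4) -> count=1 queue=[] holders={T3,T4,T5}
Step 8: wait(T7) -> count=0 queue=[] holders={T3,T4,T5,T7}
Step 9: wait(T6) -> count=0 queue=[T6] holders={T3,T4,T5,T7}
Step 10: signal(T4) -> count=0 queue=[] holders={T3,T5,T6,T7}
Step 11: wait(T8) -> count=0 queue=[T8] holders={T3,T5,T6,T7}
Step 12: wait(T4) -> count=0 queue=[T8,T4] holders={T3,T5,T6,T7}
Step 13: signal(T7) -> count=0 queue=[T4] holders={T3,T5,T6,T8}
Step 14: wait(T1) -> count=0 queue=[T4,T1] holders={T3,T5,T6,T8}
Step 15: signal(T3) -> count=0 queue=[T1] holders={T4,T5,T6,T8}
Step 16: signal(T5) -> count=0 queue=[] holders={T1,T4,T6,T8}
Step 17: signal(T1) -> count=1 queue=[] holders={T4,T6,T8}
Final holders: {T4,T6,T8} -> 3 thread(s)

Answer: 3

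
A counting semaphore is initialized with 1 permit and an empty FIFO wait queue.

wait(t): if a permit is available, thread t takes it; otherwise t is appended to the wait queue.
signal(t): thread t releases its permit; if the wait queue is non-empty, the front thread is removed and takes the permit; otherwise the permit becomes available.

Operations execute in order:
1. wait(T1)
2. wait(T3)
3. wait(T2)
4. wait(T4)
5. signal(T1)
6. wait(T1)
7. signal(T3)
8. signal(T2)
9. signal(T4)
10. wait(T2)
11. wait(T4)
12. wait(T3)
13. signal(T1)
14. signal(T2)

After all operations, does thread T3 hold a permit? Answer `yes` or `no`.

Step 1: wait(T1) -> count=0 queue=[] holders={T1}
Step 2: wait(T3) -> count=0 queue=[T3] holders={T1}
Step 3: wait(T2) -> count=0 queue=[T3,T2] holders={T1}
Step 4: wait(T4) -> count=0 queue=[T3,T2,T4] holders={T1}
Step 5: signal(T1) -> count=0 queue=[T2,T4] holders={T3}
Step 6: wait(T1) -> count=0 queue=[T2,T4,T1] holders={T3}
Step 7: signal(T3) -> count=0 queue=[T4,T1] holders={T2}
Step 8: signal(T2) -> count=0 queue=[T1] holders={T4}
Step 9: signal(T4) -> count=0 queue=[] holders={T1}
Step 10: wait(T2) -> count=0 queue=[T2] holders={T1}
Step 11: wait(T4) -> count=0 queue=[T2,T4] holders={T1}
Step 12: wait(T3) -> count=0 queue=[T2,T4,T3] holders={T1}
Step 13: signal(T1) -> count=0 queue=[T4,T3] holders={T2}
Step 14: signal(T2) -> count=0 queue=[T3] holders={T4}
Final holders: {T4} -> T3 not in holders

Answer: no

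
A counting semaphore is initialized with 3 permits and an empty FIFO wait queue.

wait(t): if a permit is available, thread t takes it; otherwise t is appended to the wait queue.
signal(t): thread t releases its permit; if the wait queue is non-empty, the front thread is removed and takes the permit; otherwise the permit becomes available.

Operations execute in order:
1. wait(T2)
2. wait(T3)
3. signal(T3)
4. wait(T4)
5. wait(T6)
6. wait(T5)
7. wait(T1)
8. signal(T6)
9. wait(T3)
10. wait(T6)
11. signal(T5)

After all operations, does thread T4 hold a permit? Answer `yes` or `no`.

Answer: yes

Derivation:
Step 1: wait(T2) -> count=2 queue=[] holders={T2}
Step 2: wait(T3) -> count=1 queue=[] holders={T2,T3}
Step 3: signal(T3) -> count=2 queue=[] holders={T2}
Step 4: wait(T4) -> count=1 queue=[] holders={T2,T4}
Step 5: wait(T6) -> count=0 queue=[] holders={T2,T4,T6}
Step 6: wait(T5) -> count=0 queue=[T5] holders={T2,T4,T6}
Step 7: wait(T1) -> count=0 queue=[T5,T1] holders={T2,T4,T6}
Step 8: signal(T6) -> count=0 queue=[T1] holders={T2,T4,T5}
Step 9: wait(T3) -> count=0 queue=[T1,T3] holders={T2,T4,T5}
Step 10: wait(T6) -> count=0 queue=[T1,T3,T6] holders={T2,T4,T5}
Step 11: signal(T5) -> count=0 queue=[T3,T6] holders={T1,T2,T4}
Final holders: {T1,T2,T4} -> T4 in holders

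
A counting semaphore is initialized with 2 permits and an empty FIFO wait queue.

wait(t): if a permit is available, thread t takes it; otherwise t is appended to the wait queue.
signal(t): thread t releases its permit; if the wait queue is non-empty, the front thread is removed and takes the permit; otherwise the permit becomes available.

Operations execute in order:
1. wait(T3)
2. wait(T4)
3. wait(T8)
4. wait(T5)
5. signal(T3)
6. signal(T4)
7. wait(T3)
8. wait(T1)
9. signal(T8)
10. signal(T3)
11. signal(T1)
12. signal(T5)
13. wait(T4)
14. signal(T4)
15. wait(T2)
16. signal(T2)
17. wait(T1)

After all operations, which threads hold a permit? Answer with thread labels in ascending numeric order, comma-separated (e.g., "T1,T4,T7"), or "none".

Step 1: wait(T3) -> count=1 queue=[] holders={T3}
Step 2: wait(T4) -> count=0 queue=[] holders={T3,T4}
Step 3: wait(T8) -> count=0 queue=[T8] holders={T3,T4}
Step 4: wait(T5) -> count=0 queue=[T8,T5] holders={T3,T4}
Step 5: signal(T3) -> count=0 queue=[T5] holders={T4,T8}
Step 6: signal(T4) -> count=0 queue=[] holders={T5,T8}
Step 7: wait(T3) -> count=0 queue=[T3] holders={T5,T8}
Step 8: wait(T1) -> count=0 queue=[T3,T1] holders={T5,T8}
Step 9: signal(T8) -> count=0 queue=[T1] holders={T3,T5}
Step 10: signal(T3) -> count=0 queue=[] holders={T1,T5}
Step 11: signal(T1) -> count=1 queue=[] holders={T5}
Step 12: signal(T5) -> count=2 queue=[] holders={none}
Step 13: wait(T4) -> count=1 queue=[] holders={T4}
Step 14: signal(T4) -> count=2 queue=[] holders={none}
Step 15: wait(T2) -> count=1 queue=[] holders={T2}
Step 16: signal(T2) -> count=2 queue=[] holders={none}
Step 17: wait(T1) -> count=1 queue=[] holders={T1}
Final holders: T1

Answer: T1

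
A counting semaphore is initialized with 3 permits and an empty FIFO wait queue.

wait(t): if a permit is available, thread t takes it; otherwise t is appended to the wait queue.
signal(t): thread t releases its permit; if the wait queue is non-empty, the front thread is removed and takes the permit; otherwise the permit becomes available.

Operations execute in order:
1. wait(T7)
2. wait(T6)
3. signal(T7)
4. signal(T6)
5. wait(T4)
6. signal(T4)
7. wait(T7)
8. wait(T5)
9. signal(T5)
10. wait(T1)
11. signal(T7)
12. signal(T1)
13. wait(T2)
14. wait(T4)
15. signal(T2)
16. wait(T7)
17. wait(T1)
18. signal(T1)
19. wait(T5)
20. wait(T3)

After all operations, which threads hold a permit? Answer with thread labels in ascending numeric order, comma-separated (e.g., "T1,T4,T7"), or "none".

Answer: T4,T5,T7

Derivation:
Step 1: wait(T7) -> count=2 queue=[] holders={T7}
Step 2: wait(T6) -> count=1 queue=[] holders={T6,T7}
Step 3: signal(T7) -> count=2 queue=[] holders={T6}
Step 4: signal(T6) -> count=3 queue=[] holders={none}
Step 5: wait(T4) -> count=2 queue=[] holders={T4}
Step 6: signal(T4) -> count=3 queue=[] holders={none}
Step 7: wait(T7) -> count=2 queue=[] holders={T7}
Step 8: wait(T5) -> count=1 queue=[] holders={T5,T7}
Step 9: signal(T5) -> count=2 queue=[] holders={T7}
Step 10: wait(T1) -> count=1 queue=[] holders={T1,T7}
Step 11: signal(T7) -> count=2 queue=[] holders={T1}
Step 12: signal(T1) -> count=3 queue=[] holders={none}
Step 13: wait(T2) -> count=2 queue=[] holders={T2}
Step 14: wait(T4) -> count=1 queue=[] holders={T2,T4}
Step 15: signal(T2) -> count=2 queue=[] holders={T4}
Step 16: wait(T7) -> count=1 queue=[] holders={T4,T7}
Step 17: wait(T1) -> count=0 queue=[] holders={T1,T4,T7}
Step 18: signal(T1) -> count=1 queue=[] holders={T4,T7}
Step 19: wait(T5) -> count=0 queue=[] holders={T4,T5,T7}
Step 20: wait(T3) -> count=0 queue=[T3] holders={T4,T5,T7}
Final holders: T4,T5,T7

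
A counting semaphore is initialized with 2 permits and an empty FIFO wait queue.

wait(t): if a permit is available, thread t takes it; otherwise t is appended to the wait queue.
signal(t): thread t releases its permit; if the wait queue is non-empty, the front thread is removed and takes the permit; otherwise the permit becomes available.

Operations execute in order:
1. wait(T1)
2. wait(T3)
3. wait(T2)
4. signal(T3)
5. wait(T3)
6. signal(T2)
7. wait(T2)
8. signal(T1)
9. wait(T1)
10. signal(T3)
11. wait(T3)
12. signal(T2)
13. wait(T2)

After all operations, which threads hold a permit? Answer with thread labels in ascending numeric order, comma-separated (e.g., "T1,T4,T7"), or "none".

Step 1: wait(T1) -> count=1 queue=[] holders={T1}
Step 2: wait(T3) -> count=0 queue=[] holders={T1,T3}
Step 3: wait(T2) -> count=0 queue=[T2] holders={T1,T3}
Step 4: signal(T3) -> count=0 queue=[] holders={T1,T2}
Step 5: wait(T3) -> count=0 queue=[T3] holders={T1,T2}
Step 6: signal(T2) -> count=0 queue=[] holders={T1,T3}
Step 7: wait(T2) -> count=0 queue=[T2] holders={T1,T3}
Step 8: signal(T1) -> count=0 queue=[] holders={T2,T3}
Step 9: wait(T1) -> count=0 queue=[T1] holders={T2,T3}
Step 10: signal(T3) -> count=0 queue=[] holders={T1,T2}
Step 11: wait(T3) -> count=0 queue=[T3] holders={T1,T2}
Step 12: signal(T2) -> count=0 queue=[] holders={T1,T3}
Step 13: wait(T2) -> count=0 queue=[T2] holders={T1,T3}
Final holders: T1,T3

Answer: T1,T3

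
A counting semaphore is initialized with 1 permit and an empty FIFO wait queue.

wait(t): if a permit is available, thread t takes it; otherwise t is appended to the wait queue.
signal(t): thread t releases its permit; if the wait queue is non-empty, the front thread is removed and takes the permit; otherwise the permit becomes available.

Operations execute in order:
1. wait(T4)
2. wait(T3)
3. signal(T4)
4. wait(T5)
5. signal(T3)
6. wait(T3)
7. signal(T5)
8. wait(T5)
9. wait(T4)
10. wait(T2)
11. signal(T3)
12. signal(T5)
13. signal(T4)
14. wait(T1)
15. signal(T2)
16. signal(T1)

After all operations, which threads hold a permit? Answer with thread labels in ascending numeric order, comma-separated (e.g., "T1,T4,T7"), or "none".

Step 1: wait(T4) -> count=0 queue=[] holders={T4}
Step 2: wait(T3) -> count=0 queue=[T3] holders={T4}
Step 3: signal(T4) -> count=0 queue=[] holders={T3}
Step 4: wait(T5) -> count=0 queue=[T5] holders={T3}
Step 5: signal(T3) -> count=0 queue=[] holders={T5}
Step 6: wait(T3) -> count=0 queue=[T3] holders={T5}
Step 7: signal(T5) -> count=0 queue=[] holders={T3}
Step 8: wait(T5) -> count=0 queue=[T5] holders={T3}
Step 9: wait(T4) -> count=0 queue=[T5,T4] holders={T3}
Step 10: wait(T2) -> count=0 queue=[T5,T4,T2] holders={T3}
Step 11: signal(T3) -> count=0 queue=[T4,T2] holders={T5}
Step 12: signal(T5) -> count=0 queue=[T2] holders={T4}
Step 13: signal(T4) -> count=0 queue=[] holders={T2}
Step 14: wait(T1) -> count=0 queue=[T1] holders={T2}
Step 15: signal(T2) -> count=0 queue=[] holders={T1}
Step 16: signal(T1) -> count=1 queue=[] holders={none}
Final holders: none

Answer: none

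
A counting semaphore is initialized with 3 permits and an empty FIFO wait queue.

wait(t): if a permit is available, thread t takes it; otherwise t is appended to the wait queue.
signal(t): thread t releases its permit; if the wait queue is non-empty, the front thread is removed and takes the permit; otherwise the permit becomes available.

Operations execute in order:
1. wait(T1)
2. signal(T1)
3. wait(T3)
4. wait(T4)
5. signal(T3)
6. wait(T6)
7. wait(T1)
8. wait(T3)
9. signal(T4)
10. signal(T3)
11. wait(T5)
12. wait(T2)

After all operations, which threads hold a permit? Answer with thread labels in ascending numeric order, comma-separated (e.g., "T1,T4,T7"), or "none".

Step 1: wait(T1) -> count=2 queue=[] holders={T1}
Step 2: signal(T1) -> count=3 queue=[] holders={none}
Step 3: wait(T3) -> count=2 queue=[] holders={T3}
Step 4: wait(T4) -> count=1 queue=[] holders={T3,T4}
Step 5: signal(T3) -> count=2 queue=[] holders={T4}
Step 6: wait(T6) -> count=1 queue=[] holders={T4,T6}
Step 7: wait(T1) -> count=0 queue=[] holders={T1,T4,T6}
Step 8: wait(T3) -> count=0 queue=[T3] holders={T1,T4,T6}
Step 9: signal(T4) -> count=0 queue=[] holders={T1,T3,T6}
Step 10: signal(T3) -> count=1 queue=[] holders={T1,T6}
Step 11: wait(T5) -> count=0 queue=[] holders={T1,T5,T6}
Step 12: wait(T2) -> count=0 queue=[T2] holders={T1,T5,T6}
Final holders: T1,T5,T6

Answer: T1,T5,T6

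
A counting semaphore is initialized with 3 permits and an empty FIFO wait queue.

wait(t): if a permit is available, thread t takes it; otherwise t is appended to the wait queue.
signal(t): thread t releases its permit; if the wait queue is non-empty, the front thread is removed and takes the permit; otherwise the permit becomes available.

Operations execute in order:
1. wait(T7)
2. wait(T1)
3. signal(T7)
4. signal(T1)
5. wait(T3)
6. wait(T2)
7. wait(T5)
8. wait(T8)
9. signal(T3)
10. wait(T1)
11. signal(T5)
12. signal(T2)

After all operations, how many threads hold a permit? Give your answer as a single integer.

Step 1: wait(T7) -> count=2 queue=[] holders={T7}
Step 2: wait(T1) -> count=1 queue=[] holders={T1,T7}
Step 3: signal(T7) -> count=2 queue=[] holders={T1}
Step 4: signal(T1) -> count=3 queue=[] holders={none}
Step 5: wait(T3) -> count=2 queue=[] holders={T3}
Step 6: wait(T2) -> count=1 queue=[] holders={T2,T3}
Step 7: wait(T5) -> count=0 queue=[] holders={T2,T3,T5}
Step 8: wait(T8) -> count=0 queue=[T8] holders={T2,T3,T5}
Step 9: signal(T3) -> count=0 queue=[] holders={T2,T5,T8}
Step 10: wait(T1) -> count=0 queue=[T1] holders={T2,T5,T8}
Step 11: signal(T5) -> count=0 queue=[] holders={T1,T2,T8}
Step 12: signal(T2) -> count=1 queue=[] holders={T1,T8}
Final holders: {T1,T8} -> 2 thread(s)

Answer: 2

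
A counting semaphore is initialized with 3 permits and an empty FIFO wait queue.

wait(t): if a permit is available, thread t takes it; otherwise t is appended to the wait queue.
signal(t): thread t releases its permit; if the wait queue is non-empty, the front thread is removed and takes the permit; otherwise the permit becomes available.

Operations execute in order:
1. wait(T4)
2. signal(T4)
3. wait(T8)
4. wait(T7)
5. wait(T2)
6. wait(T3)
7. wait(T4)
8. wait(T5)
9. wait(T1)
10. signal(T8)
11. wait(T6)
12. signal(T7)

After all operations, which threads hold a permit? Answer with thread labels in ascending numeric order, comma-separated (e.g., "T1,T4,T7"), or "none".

Step 1: wait(T4) -> count=2 queue=[] holders={T4}
Step 2: signal(T4) -> count=3 queue=[] holders={none}
Step 3: wait(T8) -> count=2 queue=[] holders={T8}
Step 4: wait(T7) -> count=1 queue=[] holders={T7,T8}
Step 5: wait(T2) -> count=0 queue=[] holders={T2,T7,T8}
Step 6: wait(T3) -> count=0 queue=[T3] holders={T2,T7,T8}
Step 7: wait(T4) -> count=0 queue=[T3,T4] holders={T2,T7,T8}
Step 8: wait(T5) -> count=0 queue=[T3,T4,T5] holders={T2,T7,T8}
Step 9: wait(T1) -> count=0 queue=[T3,T4,T5,T1] holders={T2,T7,T8}
Step 10: signal(T8) -> count=0 queue=[T4,T5,T1] holders={T2,T3,T7}
Step 11: wait(T6) -> count=0 queue=[T4,T5,T1,T6] holders={T2,T3,T7}
Step 12: signal(T7) -> count=0 queue=[T5,T1,T6] holders={T2,T3,T4}
Final holders: T2,T3,T4

Answer: T2,T3,T4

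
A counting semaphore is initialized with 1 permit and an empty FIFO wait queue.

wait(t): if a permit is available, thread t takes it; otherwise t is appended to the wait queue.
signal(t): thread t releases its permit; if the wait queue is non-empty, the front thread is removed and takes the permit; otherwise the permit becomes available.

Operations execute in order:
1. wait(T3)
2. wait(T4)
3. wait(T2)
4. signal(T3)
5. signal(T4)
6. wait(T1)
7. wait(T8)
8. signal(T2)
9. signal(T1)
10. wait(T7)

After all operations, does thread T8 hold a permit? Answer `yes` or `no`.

Step 1: wait(T3) -> count=0 queue=[] holders={T3}
Step 2: wait(T4) -> count=0 queue=[T4] holders={T3}
Step 3: wait(T2) -> count=0 queue=[T4,T2] holders={T3}
Step 4: signal(T3) -> count=0 queue=[T2] holders={T4}
Step 5: signal(T4) -> count=0 queue=[] holders={T2}
Step 6: wait(T1) -> count=0 queue=[T1] holders={T2}
Step 7: wait(T8) -> count=0 queue=[T1,T8] holders={T2}
Step 8: signal(T2) -> count=0 queue=[T8] holders={T1}
Step 9: signal(T1) -> count=0 queue=[] holders={T8}
Step 10: wait(T7) -> count=0 queue=[T7] holders={T8}
Final holders: {T8} -> T8 in holders

Answer: yes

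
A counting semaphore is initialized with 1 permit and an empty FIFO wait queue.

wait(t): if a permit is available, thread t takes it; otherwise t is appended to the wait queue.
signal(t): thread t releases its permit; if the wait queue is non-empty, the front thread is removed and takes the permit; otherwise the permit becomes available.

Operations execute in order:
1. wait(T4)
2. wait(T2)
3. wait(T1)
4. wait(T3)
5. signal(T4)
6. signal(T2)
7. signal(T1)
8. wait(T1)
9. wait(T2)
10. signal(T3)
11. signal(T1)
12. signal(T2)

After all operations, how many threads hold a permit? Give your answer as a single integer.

Step 1: wait(T4) -> count=0 queue=[] holders={T4}
Step 2: wait(T2) -> count=0 queue=[T2] holders={T4}
Step 3: wait(T1) -> count=0 queue=[T2,T1] holders={T4}
Step 4: wait(T3) -> count=0 queue=[T2,T1,T3] holders={T4}
Step 5: signal(T4) -> count=0 queue=[T1,T3] holders={T2}
Step 6: signal(T2) -> count=0 queue=[T3] holders={T1}
Step 7: signal(T1) -> count=0 queue=[] holders={T3}
Step 8: wait(T1) -> count=0 queue=[T1] holders={T3}
Step 9: wait(T2) -> count=0 queue=[T1,T2] holders={T3}
Step 10: signal(T3) -> count=0 queue=[T2] holders={T1}
Step 11: signal(T1) -> count=0 queue=[] holders={T2}
Step 12: signal(T2) -> count=1 queue=[] holders={none}
Final holders: {none} -> 0 thread(s)

Answer: 0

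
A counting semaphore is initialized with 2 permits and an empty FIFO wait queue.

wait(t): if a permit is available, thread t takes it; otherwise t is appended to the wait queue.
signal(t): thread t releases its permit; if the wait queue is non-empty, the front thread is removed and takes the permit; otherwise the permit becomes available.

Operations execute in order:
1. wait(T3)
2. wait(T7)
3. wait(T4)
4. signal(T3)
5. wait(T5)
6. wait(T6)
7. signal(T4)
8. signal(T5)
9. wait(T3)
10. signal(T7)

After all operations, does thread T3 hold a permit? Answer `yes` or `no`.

Answer: yes

Derivation:
Step 1: wait(T3) -> count=1 queue=[] holders={T3}
Step 2: wait(T7) -> count=0 queue=[] holders={T3,T7}
Step 3: wait(T4) -> count=0 queue=[T4] holders={T3,T7}
Step 4: signal(T3) -> count=0 queue=[] holders={T4,T7}
Step 5: wait(T5) -> count=0 queue=[T5] holders={T4,T7}
Step 6: wait(T6) -> count=0 queue=[T5,T6] holders={T4,T7}
Step 7: signal(T4) -> count=0 queue=[T6] holders={T5,T7}
Step 8: signal(T5) -> count=0 queue=[] holders={T6,T7}
Step 9: wait(T3) -> count=0 queue=[T3] holders={T6,T7}
Step 10: signal(T7) -> count=0 queue=[] holders={T3,T6}
Final holders: {T3,T6} -> T3 in holders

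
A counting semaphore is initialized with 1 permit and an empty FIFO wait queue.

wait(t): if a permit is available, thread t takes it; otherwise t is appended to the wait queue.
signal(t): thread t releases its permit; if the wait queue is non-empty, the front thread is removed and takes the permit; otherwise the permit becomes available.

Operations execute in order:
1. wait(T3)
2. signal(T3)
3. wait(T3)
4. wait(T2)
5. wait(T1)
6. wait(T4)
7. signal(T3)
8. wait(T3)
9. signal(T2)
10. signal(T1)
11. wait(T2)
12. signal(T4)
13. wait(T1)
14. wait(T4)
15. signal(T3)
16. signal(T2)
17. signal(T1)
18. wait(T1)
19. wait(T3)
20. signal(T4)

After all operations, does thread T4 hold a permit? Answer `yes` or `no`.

Step 1: wait(T3) -> count=0 queue=[] holders={T3}
Step 2: signal(T3) -> count=1 queue=[] holders={none}
Step 3: wait(T3) -> count=0 queue=[] holders={T3}
Step 4: wait(T2) -> count=0 queue=[T2] holders={T3}
Step 5: wait(T1) -> count=0 queue=[T2,T1] holders={T3}
Step 6: wait(T4) -> count=0 queue=[T2,T1,T4] holders={T3}
Step 7: signal(T3) -> count=0 queue=[T1,T4] holders={T2}
Step 8: wait(T3) -> count=0 queue=[T1,T4,T3] holders={T2}
Step 9: signal(T2) -> count=0 queue=[T4,T3] holders={T1}
Step 10: signal(T1) -> count=0 queue=[T3] holders={T4}
Step 11: wait(T2) -> count=0 queue=[T3,T2] holders={T4}
Step 12: signal(T4) -> count=0 queue=[T2] holders={T3}
Step 13: wait(T1) -> count=0 queue=[T2,T1] holders={T3}
Step 14: wait(T4) -> count=0 queue=[T2,T1,T4] holders={T3}
Step 15: signal(T3) -> count=0 queue=[T1,T4] holders={T2}
Step 16: signal(T2) -> count=0 queue=[T4] holders={T1}
Step 17: signal(T1) -> count=0 queue=[] holders={T4}
Step 18: wait(T1) -> count=0 queue=[T1] holders={T4}
Step 19: wait(T3) -> count=0 queue=[T1,T3] holders={T4}
Step 20: signal(T4) -> count=0 queue=[T3] holders={T1}
Final holders: {T1} -> T4 not in holders

Answer: no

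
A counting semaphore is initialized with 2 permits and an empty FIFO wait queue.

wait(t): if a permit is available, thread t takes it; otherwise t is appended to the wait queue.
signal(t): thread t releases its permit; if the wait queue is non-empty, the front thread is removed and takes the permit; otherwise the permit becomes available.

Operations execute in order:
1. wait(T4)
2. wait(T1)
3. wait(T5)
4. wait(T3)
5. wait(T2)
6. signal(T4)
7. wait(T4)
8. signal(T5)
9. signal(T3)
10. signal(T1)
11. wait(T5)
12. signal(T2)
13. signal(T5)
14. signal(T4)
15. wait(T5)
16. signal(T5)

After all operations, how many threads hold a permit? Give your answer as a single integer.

Step 1: wait(T4) -> count=1 queue=[] holders={T4}
Step 2: wait(T1) -> count=0 queue=[] holders={T1,T4}
Step 3: wait(T5) -> count=0 queue=[T5] holders={T1,T4}
Step 4: wait(T3) -> count=0 queue=[T5,T3] holders={T1,T4}
Step 5: wait(T2) -> count=0 queue=[T5,T3,T2] holders={T1,T4}
Step 6: signal(T4) -> count=0 queue=[T3,T2] holders={T1,T5}
Step 7: wait(T4) -> count=0 queue=[T3,T2,T4] holders={T1,T5}
Step 8: signal(T5) -> count=0 queue=[T2,T4] holders={T1,T3}
Step 9: signal(T3) -> count=0 queue=[T4] holders={T1,T2}
Step 10: signal(T1) -> count=0 queue=[] holders={T2,T4}
Step 11: wait(T5) -> count=0 queue=[T5] holders={T2,T4}
Step 12: signal(T2) -> count=0 queue=[] holders={T4,T5}
Step 13: signal(T5) -> count=1 queue=[] holders={T4}
Step 14: signal(T4) -> count=2 queue=[] holders={none}
Step 15: wait(T5) -> count=1 queue=[] holders={T5}
Step 16: signal(T5) -> count=2 queue=[] holders={none}
Final holders: {none} -> 0 thread(s)

Answer: 0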